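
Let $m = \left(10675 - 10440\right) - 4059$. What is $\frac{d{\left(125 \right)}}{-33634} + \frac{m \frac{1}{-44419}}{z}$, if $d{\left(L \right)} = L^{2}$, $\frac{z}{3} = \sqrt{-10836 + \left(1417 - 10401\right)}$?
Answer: $- \frac{15625}{33634} - \frac{1912 i \sqrt{4955}}{660288435} \approx -0.46456 - 0.00020383 i$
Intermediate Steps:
$z = 6 i \sqrt{4955}$ ($z = 3 \sqrt{-10836 + \left(1417 - 10401\right)} = 3 \sqrt{-10836 - 8984} = 3 \sqrt{-19820} = 3 \cdot 2 i \sqrt{4955} = 6 i \sqrt{4955} \approx 422.35 i$)
$m = -3824$ ($m = 235 - 4059 = -3824$)
$\frac{d{\left(125 \right)}}{-33634} + \frac{m \frac{1}{-44419}}{z} = \frac{125^{2}}{-33634} + \frac{\left(-3824\right) \frac{1}{-44419}}{6 i \sqrt{4955}} = 15625 \left(- \frac{1}{33634}\right) + \left(-3824\right) \left(- \frac{1}{44419}\right) \left(- \frac{i \sqrt{4955}}{29730}\right) = - \frac{15625}{33634} + \frac{3824 \left(- \frac{i \sqrt{4955}}{29730}\right)}{44419} = - \frac{15625}{33634} - \frac{1912 i \sqrt{4955}}{660288435}$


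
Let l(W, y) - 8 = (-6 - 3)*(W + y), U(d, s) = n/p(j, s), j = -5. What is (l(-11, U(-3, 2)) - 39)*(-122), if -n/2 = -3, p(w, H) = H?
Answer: -5002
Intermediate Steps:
n = 6 (n = -2*(-3) = 6)
U(d, s) = 6/s
l(W, y) = 8 - 9*W - 9*y (l(W, y) = 8 + (-6 - 3)*(W + y) = 8 - 9*(W + y) = 8 + (-9*W - 9*y) = 8 - 9*W - 9*y)
(l(-11, U(-3, 2)) - 39)*(-122) = ((8 - 9*(-11) - 54/2) - 39)*(-122) = ((8 + 99 - 54/2) - 39)*(-122) = ((8 + 99 - 9*3) - 39)*(-122) = ((8 + 99 - 27) - 39)*(-122) = (80 - 39)*(-122) = 41*(-122) = -5002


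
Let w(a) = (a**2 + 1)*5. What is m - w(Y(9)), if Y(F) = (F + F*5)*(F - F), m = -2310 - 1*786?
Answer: -3101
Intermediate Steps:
m = -3096 (m = -2310 - 786 = -3096)
Y(F) = 0 (Y(F) = (F + 5*F)*0 = (6*F)*0 = 0)
w(a) = 5 + 5*a**2 (w(a) = (1 + a**2)*5 = 5 + 5*a**2)
m - w(Y(9)) = -3096 - (5 + 5*0**2) = -3096 - (5 + 5*0) = -3096 - (5 + 0) = -3096 - 1*5 = -3096 - 5 = -3101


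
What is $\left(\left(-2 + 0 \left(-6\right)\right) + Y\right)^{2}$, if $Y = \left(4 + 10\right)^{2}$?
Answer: $37636$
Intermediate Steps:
$Y = 196$ ($Y = 14^{2} = 196$)
$\left(\left(-2 + 0 \left(-6\right)\right) + Y\right)^{2} = \left(\left(-2 + 0 \left(-6\right)\right) + 196\right)^{2} = \left(\left(-2 + 0\right) + 196\right)^{2} = \left(-2 + 196\right)^{2} = 194^{2} = 37636$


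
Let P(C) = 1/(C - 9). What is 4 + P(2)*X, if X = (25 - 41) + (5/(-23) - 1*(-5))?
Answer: 902/161 ≈ 5.6025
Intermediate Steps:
P(C) = 1/(-9 + C)
X = -258/23 (X = -16 + (5*(-1/23) + 5) = -16 + (-5/23 + 5) = -16 + 110/23 = -258/23 ≈ -11.217)
4 + P(2)*X = 4 - 258/23/(-9 + 2) = 4 - 258/23/(-7) = 4 - ⅐*(-258/23) = 4 + 258/161 = 902/161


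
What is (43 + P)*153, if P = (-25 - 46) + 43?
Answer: 2295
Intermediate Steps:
P = -28 (P = -71 + 43 = -28)
(43 + P)*153 = (43 - 28)*153 = 15*153 = 2295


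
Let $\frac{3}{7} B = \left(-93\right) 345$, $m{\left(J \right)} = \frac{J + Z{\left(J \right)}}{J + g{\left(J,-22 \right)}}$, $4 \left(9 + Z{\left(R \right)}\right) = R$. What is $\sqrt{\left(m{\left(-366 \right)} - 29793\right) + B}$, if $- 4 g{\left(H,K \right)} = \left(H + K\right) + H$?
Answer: $\frac{3 i \sqrt{1465465915}}{355} \approx 323.5 i$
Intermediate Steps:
$g{\left(H,K \right)} = - \frac{H}{2} - \frac{K}{4}$ ($g{\left(H,K \right)} = - \frac{\left(H + K\right) + H}{4} = - \frac{K + 2 H}{4} = - \frac{H}{2} - \frac{K}{4}$)
$Z{\left(R \right)} = -9 + \frac{R}{4}$
$m{\left(J \right)} = \frac{-9 + \frac{5 J}{4}}{\frac{11}{2} + \frac{J}{2}}$ ($m{\left(J \right)} = \frac{J + \left(-9 + \frac{J}{4}\right)}{J - \left(- \frac{11}{2} + \frac{J}{2}\right)} = \frac{-9 + \frac{5 J}{4}}{J - \left(- \frac{11}{2} + \frac{J}{2}\right)} = \frac{-9 + \frac{5 J}{4}}{\frac{11}{2} + \frac{J}{2}}$)
$B = -74865$ ($B = \frac{7 \left(\left(-93\right) 345\right)}{3} = \frac{7}{3} \left(-32085\right) = -74865$)
$\sqrt{\left(m{\left(-366 \right)} - 29793\right) + B} = \sqrt{\left(\frac{-36 + 5 \left(-366\right)}{2 \left(11 - 366\right)} - 29793\right) - 74865} = \sqrt{\left(\frac{-36 - 1830}{2 \left(-355\right)} - 29793\right) - 74865} = \sqrt{\left(\frac{1}{2} \left(- \frac{1}{355}\right) \left(-1866\right) - 29793\right) - 74865} = \sqrt{\left(\frac{933}{355} - 29793\right) - 74865} = \sqrt{- \frac{10575582}{355} - 74865} = \sqrt{- \frac{37152657}{355}} = \frac{3 i \sqrt{1465465915}}{355}$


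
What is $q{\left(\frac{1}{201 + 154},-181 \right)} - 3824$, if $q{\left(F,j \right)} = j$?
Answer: $-4005$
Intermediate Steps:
$q{\left(\frac{1}{201 + 154},-181 \right)} - 3824 = -181 - 3824 = -4005$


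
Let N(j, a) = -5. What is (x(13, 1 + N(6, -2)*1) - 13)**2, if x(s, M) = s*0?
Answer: 169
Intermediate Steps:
x(s, M) = 0
(x(13, 1 + N(6, -2)*1) - 13)**2 = (0 - 13)**2 = (-13)**2 = 169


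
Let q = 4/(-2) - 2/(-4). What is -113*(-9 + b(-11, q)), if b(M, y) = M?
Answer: 2260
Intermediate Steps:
q = -3/2 (q = 4*(-1/2) - 2*(-1/4) = -2 + 1/2 = -3/2 ≈ -1.5000)
-113*(-9 + b(-11, q)) = -113*(-9 - 11) = -113*(-20) = 2260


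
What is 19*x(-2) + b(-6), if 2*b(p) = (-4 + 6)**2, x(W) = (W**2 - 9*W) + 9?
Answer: 591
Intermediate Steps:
x(W) = 9 + W**2 - 9*W
b(p) = 2 (b(p) = (-4 + 6)**2/2 = (1/2)*2**2 = (1/2)*4 = 2)
19*x(-2) + b(-6) = 19*(9 + (-2)**2 - 9*(-2)) + 2 = 19*(9 + 4 + 18) + 2 = 19*31 + 2 = 589 + 2 = 591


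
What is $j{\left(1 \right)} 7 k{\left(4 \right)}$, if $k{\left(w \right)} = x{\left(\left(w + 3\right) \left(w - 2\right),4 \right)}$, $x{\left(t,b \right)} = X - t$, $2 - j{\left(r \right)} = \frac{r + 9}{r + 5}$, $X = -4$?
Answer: $-42$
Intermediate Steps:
$j{\left(r \right)} = 2 - \frac{9 + r}{5 + r}$ ($j{\left(r \right)} = 2 - \frac{r + 9}{r + 5} = 2 - \frac{9 + r}{5 + r}$)
$x{\left(t,b \right)} = -4 - t$
$k{\left(w \right)} = -4 - \left(-2 + w\right) \left(3 + w\right)$ ($k{\left(w \right)} = -4 - \left(w + 3\right) \left(w - 2\right) = -4 - \left(3 + w\right) \left(-2 + w\right) = -4 - \left(-2 + w\right) \left(3 + w\right)$)
$j{\left(1 \right)} 7 k{\left(4 \right)} = \frac{1 + 1}{5 + 1} \cdot 7 \left(2 - 4 - 4^{2}\right) = \frac{1}{6} \cdot 2 \cdot 7 \left(2 - 4 - 16\right) = \frac{1}{3} \cdot 7 \left(-18\right) = \frac{7}{3} \left(-18\right) = -42$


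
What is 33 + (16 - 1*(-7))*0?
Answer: 33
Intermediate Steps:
33 + (16 - 1*(-7))*0 = 33 + (16 + 7)*0 = 33 + 23*0 = 33 + 0 = 33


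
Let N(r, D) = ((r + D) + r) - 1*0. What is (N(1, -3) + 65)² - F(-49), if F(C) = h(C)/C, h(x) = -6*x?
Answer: 4102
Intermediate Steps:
F(C) = -6 (F(C) = (-6*C)/C = -6)
N(r, D) = D + 2*r (N(r, D) = ((D + r) + r) + 0 = (D + 2*r) + 0 = D + 2*r)
(N(1, -3) + 65)² - F(-49) = ((-3 + 2*1) + 65)² - 1*(-6) = ((-3 + 2) + 65)² + 6 = (-1 + 65)² + 6 = 64² + 6 = 4096 + 6 = 4102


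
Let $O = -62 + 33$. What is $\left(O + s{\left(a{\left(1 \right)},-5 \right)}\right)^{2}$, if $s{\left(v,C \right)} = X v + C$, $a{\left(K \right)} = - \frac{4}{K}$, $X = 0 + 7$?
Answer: $3844$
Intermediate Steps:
$X = 7$
$O = -29$
$s{\left(v,C \right)} = C + 7 v$ ($s{\left(v,C \right)} = 7 v + C = C + 7 v$)
$\left(O + s{\left(a{\left(1 \right)},-5 \right)}\right)^{2} = \left(-29 + \left(-5 + 7 \left(- \frac{4}{1}\right)\right)\right)^{2} = \left(-29 + \left(-5 + 7 \left(\left(-4\right) 1\right)\right)\right)^{2} = \left(-29 + \left(-5 + 7 \left(-4\right)\right)\right)^{2} = \left(-29 - 33\right)^{2} = \left(-62\right)^{2} = 3844$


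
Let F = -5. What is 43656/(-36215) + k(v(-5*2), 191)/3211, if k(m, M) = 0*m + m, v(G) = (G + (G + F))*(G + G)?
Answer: -122071916/116286365 ≈ -1.0498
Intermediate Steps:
v(G) = 2*G*(-5 + 2*G) (v(G) = (G + (G - 5))*(G + G) = (G + (-5 + G))*(2*G) = (-5 + 2*G)*(2*G) = 2*G*(-5 + 2*G))
k(m, M) = m (k(m, M) = 0 + m = m)
43656/(-36215) + k(v(-5*2), 191)/3211 = 43656/(-36215) + (2*(-5*2)*(-5 + 2*(-5*2)))/3211 = 43656*(-1/36215) + (2*(-10)*(-5 + 2*(-10)))*(1/3211) = -43656/36215 + (2*(-10)*(-5 - 20))*(1/3211) = -43656/36215 + (2*(-10)*(-25))*(1/3211) = -43656/36215 + 500*(1/3211) = -43656/36215 + 500/3211 = -122071916/116286365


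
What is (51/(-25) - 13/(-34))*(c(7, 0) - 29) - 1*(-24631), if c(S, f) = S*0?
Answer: 20977211/850 ≈ 24679.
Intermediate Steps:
c(S, f) = 0
(51/(-25) - 13/(-34))*(c(7, 0) - 29) - 1*(-24631) = (51/(-25) - 13/(-34))*(0 - 29) - 1*(-24631) = (51*(-1/25) - 13*(-1/34))*(-29) + 24631 = (-51/25 + 13/34)*(-29) + 24631 = -1409/850*(-29) + 24631 = 40861/850 + 24631 = 20977211/850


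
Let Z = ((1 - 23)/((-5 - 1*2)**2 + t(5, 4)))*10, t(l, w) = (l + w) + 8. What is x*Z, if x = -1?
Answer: 10/3 ≈ 3.3333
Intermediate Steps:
t(l, w) = 8 + l + w
Z = -10/3 (Z = ((1 - 23)/((-5 - 1*2)**2 + (8 + 5 + 4)))*10 = -22/((-5 - 2)**2 + 17)*10 = -22/((-7)**2 + 17)*10 = -22/(49 + 17)*10 = -22/66*10 = -22*1/66*10 = -1/3*10 = -10/3 ≈ -3.3333)
x*Z = -1*(-10/3) = 10/3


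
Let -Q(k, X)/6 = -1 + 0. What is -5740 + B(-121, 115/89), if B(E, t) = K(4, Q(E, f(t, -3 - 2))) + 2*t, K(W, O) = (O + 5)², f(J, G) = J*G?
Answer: -499861/89 ≈ -5616.4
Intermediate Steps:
f(J, G) = G*J
Q(k, X) = 6 (Q(k, X) = -6*(-1 + 0) = -6*(-1) = 6)
K(W, O) = (5 + O)²
B(E, t) = 121 + 2*t (B(E, t) = (5 + 6)² + 2*t = 11² + 2*t = 121 + 2*t)
-5740 + B(-121, 115/89) = -5740 + (121 + 2*(115/89)) = -5740 + (121 + 230/89) = -5740 + 10999/89 = -499861/89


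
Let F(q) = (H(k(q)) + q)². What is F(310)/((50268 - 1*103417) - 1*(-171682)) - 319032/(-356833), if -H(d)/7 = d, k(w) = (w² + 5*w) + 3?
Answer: 166585951702798849/42296485989 ≈ 3.9385e+6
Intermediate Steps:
k(w) = 3 + w² + 5*w
H(d) = -7*d
F(q) = (-21 - 34*q - 7*q²)² (F(q) = (-7*(3 + q² + 5*q) + q)² = ((-21 - 35*q - 7*q²) + q)² = (-21 - 34*q - 7*q²)²)
F(310)/((50268 - 1*103417) - 1*(-171682)) - 319032/(-356833) = (21 + 7*310² + 34*310)²/((50268 - 1*103417) - 1*(-171682)) - 319032/(-356833) = (21 + 7*96100 + 10540)²/((50268 - 103417) + 171682) - 319032*(-1/356833) = (21 + 672700 + 10540)²/(-53149 + 171682) + 319032/356833 = 683261²/118533 + 319032/356833 = 466845594121*(1/118533) + 319032/356833 = 466845594121/118533 + 319032/356833 = 166585951702798849/42296485989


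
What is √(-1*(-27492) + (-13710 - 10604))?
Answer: √3178 ≈ 56.374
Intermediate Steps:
√(-1*(-27492) + (-13710 - 10604)) = √(27492 - 24314) = √3178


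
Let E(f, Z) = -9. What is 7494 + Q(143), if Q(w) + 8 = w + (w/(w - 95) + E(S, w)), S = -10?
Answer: 365903/48 ≈ 7623.0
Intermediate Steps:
Q(w) = -17 + w + w/(-95 + w) (Q(w) = -8 + (w + (w/(w - 95) - 9)) = -8 + (w + (w/(-95 + w) - 9)) = -8 + (w + (-9 + w/(-95 + w))) = -8 + (-9 + w + w/(-95 + w)) = -17 + w + w/(-95 + w))
7494 + Q(143) = 7494 + (1615 + 143² - 111*143)/(-95 + 143) = 7494 + (1615 + 20449 - 15873)/48 = 7494 + (1/48)*6191 = 7494 + 6191/48 = 365903/48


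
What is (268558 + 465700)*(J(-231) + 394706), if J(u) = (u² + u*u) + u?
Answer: 368007906826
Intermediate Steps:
J(u) = u + 2*u² (J(u) = (u² + u²) + u = 2*u² + u = u + 2*u²)
(268558 + 465700)*(J(-231) + 394706) = (268558 + 465700)*(-231*(1 + 2*(-231)) + 394706) = 734258*(-231*(1 - 462) + 394706) = 734258*(-231*(-461) + 394706) = 734258*(106491 + 394706) = 734258*501197 = 368007906826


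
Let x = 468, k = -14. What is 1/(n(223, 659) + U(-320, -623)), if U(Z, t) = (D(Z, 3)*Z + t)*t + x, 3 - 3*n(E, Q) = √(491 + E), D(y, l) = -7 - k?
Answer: 382311/682087936681 + √714/9549231113534 ≈ 5.6050e-7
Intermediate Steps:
D(y, l) = 7 (D(y, l) = -7 - 1*(-14) = -7 + 14 = 7)
n(E, Q) = 1 - √(491 + E)/3
U(Z, t) = 468 + t*(t + 7*Z) (U(Z, t) = (7*Z + t)*t + 468 = (t + 7*Z)*t + 468 = t*(t + 7*Z) + 468 = 468 + t*(t + 7*Z))
1/(n(223, 659) + U(-320, -623)) = 1/((1 - √(491 + 223)/3) + (468 + (-623)² + 7*(-320)*(-623))) = 1/((1 - √714/3) + (468 + 388129 + 1395520)) = 1/((1 - √714/3) + 1784117) = 1/(1784118 - √714/3)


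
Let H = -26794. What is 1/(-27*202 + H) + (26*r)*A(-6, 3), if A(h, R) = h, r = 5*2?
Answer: -50306881/32248 ≈ -1560.0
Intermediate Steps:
r = 10
1/(-27*202 + H) + (26*r)*A(-6, 3) = 1/(-27*202 - 26794) + (26*10)*(-6) = 1/(-5454 - 26794) + 260*(-6) = 1/(-32248) - 1560 = -1/32248 - 1560 = -50306881/32248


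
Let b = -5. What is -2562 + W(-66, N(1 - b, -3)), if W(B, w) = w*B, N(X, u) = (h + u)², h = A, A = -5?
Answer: -6786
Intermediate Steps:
h = -5
N(X, u) = (-5 + u)²
W(B, w) = B*w
-2562 + W(-66, N(1 - b, -3)) = -2562 - 66*(-5 - 3)² = -2562 - 66*(-8)² = -2562 - 66*64 = -2562 - 4224 = -6786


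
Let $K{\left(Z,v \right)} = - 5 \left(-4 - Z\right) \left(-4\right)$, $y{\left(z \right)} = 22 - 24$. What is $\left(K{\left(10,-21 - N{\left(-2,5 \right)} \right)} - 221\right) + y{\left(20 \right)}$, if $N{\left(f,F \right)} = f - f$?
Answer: $-503$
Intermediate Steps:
$N{\left(f,F \right)} = 0$
$y{\left(z \right)} = -2$ ($y{\left(z \right)} = 22 - 24 = -2$)
$K{\left(Z,v \right)} = -80 - 20 Z$ ($K{\left(Z,v \right)} = \left(20 + 5 Z\right) \left(-4\right) = -80 - 20 Z$)
$\left(K{\left(10,-21 - N{\left(-2,5 \right)} \right)} - 221\right) + y{\left(20 \right)} = \left(\left(-80 - 200\right) - 221\right) - 2 = \left(-280 - 221\right) - 2 = -501 - 2 = -503$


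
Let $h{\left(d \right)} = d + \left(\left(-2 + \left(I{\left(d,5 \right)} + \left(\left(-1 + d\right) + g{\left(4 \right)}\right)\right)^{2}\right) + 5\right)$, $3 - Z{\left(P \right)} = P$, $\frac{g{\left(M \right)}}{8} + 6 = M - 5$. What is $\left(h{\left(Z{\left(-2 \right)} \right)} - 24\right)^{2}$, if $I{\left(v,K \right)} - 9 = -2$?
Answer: $4036081$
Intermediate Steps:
$g{\left(M \right)} = -88 + 8 M$ ($g{\left(M \right)} = -48 + 8 \left(M - 5\right) = -48 + 8 \left(-5 + M\right) = -48 + \left(-40 + 8 M\right) = -88 + 8 M$)
$Z{\left(P \right)} = 3 - P$
$I{\left(v,K \right)} = 7$ ($I{\left(v,K \right)} = 9 - 2 = 7$)
$h{\left(d \right)} = 3 + d + \left(-50 + d\right)^{2}$ ($h{\left(d \right)} = d + \left(\left(-2 + \left(7 + \left(\left(-1 + d\right) + \left(-88 + 8 \cdot 4\right)\right)\right)^{2}\right) + 5\right) = d + \left(\left(-2 + \left(7 + \left(\left(-1 + d\right) + \left(-88 + 32\right)\right)\right)^{2}\right) + 5\right) = d + \left(\left(-2 + \left(7 + \left(\left(-1 + d\right) - 56\right)\right)^{2}\right) + 5\right) = d + \left(\left(-2 + \left(7 + \left(-57 + d\right)\right)^{2}\right) + 5\right) = d + \left(\left(-2 + \left(-50 + d\right)^{2}\right) + 5\right) = d + \left(3 + \left(-50 + d\right)^{2}\right) = 3 + d + \left(-50 + d\right)^{2}$)
$\left(h{\left(Z{\left(-2 \right)} \right)} - 24\right)^{2} = \left(\left(3 + \left(3 - -2\right) + \left(-50 + \left(3 - -2\right)\right)^{2}\right) - 24\right)^{2} = \left(\left(3 + \left(3 + 2\right) + \left(-50 + \left(3 + 2\right)\right)^{2}\right) - 24\right)^{2} = \left(\left(3 + 5 + \left(-50 + 5\right)^{2}\right) - 24\right)^{2} = \left(\left(3 + 5 + \left(-45\right)^{2}\right) - 24\right)^{2} = \left(\left(3 + 5 + 2025\right) - 24\right)^{2} = \left(2033 - 24\right)^{2} = 2009^{2} = 4036081$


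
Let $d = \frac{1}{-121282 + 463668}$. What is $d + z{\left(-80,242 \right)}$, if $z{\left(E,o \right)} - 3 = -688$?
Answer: $- \frac{234534409}{342386} \approx -685.0$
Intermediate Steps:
$z{\left(E,o \right)} = -685$ ($z{\left(E,o \right)} = 3 - 688 = -685$)
$d = \frac{1}{342386} \approx 2.9207 \cdot 10^{-6}$
$d + z{\left(-80,242 \right)} = \frac{1}{342386} - 685 = - \frac{234534409}{342386}$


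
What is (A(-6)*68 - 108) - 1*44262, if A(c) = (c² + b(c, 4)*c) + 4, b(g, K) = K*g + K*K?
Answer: -38386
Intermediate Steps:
b(g, K) = K² + K*g (b(g, K) = K*g + K² = K² + K*g)
A(c) = 4 + c² + c*(16 + 4*c) (A(c) = (c² + (4*(4 + c))*c) + 4 = (c² + (16 + 4*c)*c) + 4 = (c² + c*(16 + 4*c)) + 4 = 4 + c² + c*(16 + 4*c))
(A(-6)*68 - 108) - 1*44262 = ((4 + 5*(-6)² + 16*(-6))*68 - 108) - 1*44262 = ((4 + 5*36 - 96)*68 - 108) - 44262 = ((4 + 180 - 96)*68 - 108) - 44262 = (88*68 - 108) - 44262 = (5984 - 108) - 44262 = 5876 - 44262 = -38386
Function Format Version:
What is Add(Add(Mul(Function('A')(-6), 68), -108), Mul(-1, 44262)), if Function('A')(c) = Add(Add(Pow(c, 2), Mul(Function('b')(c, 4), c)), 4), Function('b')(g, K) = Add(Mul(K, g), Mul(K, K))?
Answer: -38386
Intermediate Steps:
Function('b')(g, K) = Add(Pow(K, 2), Mul(K, g)) (Function('b')(g, K) = Add(Mul(K, g), Pow(K, 2)) = Add(Pow(K, 2), Mul(K, g)))
Function('A')(c) = Add(4, Pow(c, 2), Mul(c, Add(16, Mul(4, c)))) (Function('A')(c) = Add(Add(Pow(c, 2), Mul(Mul(4, Add(4, c)), c)), 4) = Add(Add(Pow(c, 2), Mul(Add(16, Mul(4, c)), c)), 4) = Add(Add(Pow(c, 2), Mul(c, Add(16, Mul(4, c)))), 4) = Add(4, Pow(c, 2), Mul(c, Add(16, Mul(4, c)))))
Add(Add(Mul(Function('A')(-6), 68), -108), Mul(-1, 44262)) = Add(Add(Mul(Add(4, Mul(5, Pow(-6, 2)), Mul(16, -6)), 68), -108), Mul(-1, 44262)) = Add(Add(Mul(Add(4, Mul(5, 36), -96), 68), -108), -44262) = Add(Add(Mul(Add(4, 180, -96), 68), -108), -44262) = Add(Add(Mul(88, 68), -108), -44262) = Add(Add(5984, -108), -44262) = Add(5876, -44262) = -38386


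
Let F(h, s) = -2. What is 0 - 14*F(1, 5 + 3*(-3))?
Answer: 28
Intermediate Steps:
0 - 14*F(1, 5 + 3*(-3)) = 0 - 14*(-2) = 0 + 28 = 28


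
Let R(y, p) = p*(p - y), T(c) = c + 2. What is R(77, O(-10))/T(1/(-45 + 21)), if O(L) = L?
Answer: 20880/47 ≈ 444.26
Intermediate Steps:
T(c) = 2 + c
R(77, O(-10))/T(1/(-45 + 21)) = (-10*(-10 - 1*77))/(2 + 1/(-45 + 21)) = (-10*(-10 - 77))/(2 + 1/(-24)) = (-10*(-87))/(2 - 1/24) = 870/(47/24) = 870*(24/47) = 20880/47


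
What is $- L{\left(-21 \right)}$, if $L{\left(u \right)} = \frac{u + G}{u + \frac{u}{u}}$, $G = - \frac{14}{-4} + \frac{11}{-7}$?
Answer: $- \frac{267}{280} \approx -0.95357$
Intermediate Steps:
$G = \frac{27}{14}$ ($G = \left(-14\right) \left(- \frac{1}{4}\right) + 11 \left(- \frac{1}{7}\right) = \frac{7}{2} - \frac{11}{7} = \frac{27}{14} \approx 1.9286$)
$L{\left(u \right)} = \frac{\frac{27}{14} + u}{1 + u}$ ($L{\left(u \right)} = \frac{u + \frac{27}{14}}{u + \frac{u}{u}} = \frac{\frac{27}{14} + u}{u + 1} = \frac{\frac{27}{14} + u}{1 + u}$)
$- L{\left(-21 \right)} = - \frac{\frac{27}{14} - 21}{1 - 21} = - \frac{-267}{\left(-20\right) 14} = - \frac{\left(-1\right) \left(-267\right)}{20 \cdot 14} = \left(-1\right) \frac{267}{280} = - \frac{267}{280}$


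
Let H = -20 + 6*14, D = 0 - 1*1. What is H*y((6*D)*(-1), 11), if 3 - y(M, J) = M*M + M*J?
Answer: -6336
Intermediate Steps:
D = -1 (D = 0 - 1 = -1)
y(M, J) = 3 - M² - J*M (y(M, J) = 3 - (M*M + M*J) = 3 - (M² + J*M) = 3 + (-M² - J*M) = 3 - M² - J*M)
H = 64 (H = -20 + 84 = 64)
H*y((6*D)*(-1), 11) = 64*(3 - ((6*(-1))*(-1))² - 1*11*(6*(-1))*(-1)) = 64*(3 - (-6*(-1))² - 1*11*(-6*(-1))) = 64*(3 - 1*6² - 1*11*6) = 64*(3 - 1*36 - 66) = 64*(3 - 36 - 66) = 64*(-99) = -6336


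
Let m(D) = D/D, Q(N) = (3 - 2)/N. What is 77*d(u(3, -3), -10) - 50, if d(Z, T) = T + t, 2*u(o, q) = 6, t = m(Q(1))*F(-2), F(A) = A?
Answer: -974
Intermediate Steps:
Q(N) = 1/N
m(D) = 1
t = -2 (t = 1*(-2) = -2)
u(o, q) = 3 (u(o, q) = (½)*6 = 3)
d(Z, T) = -2 + T (d(Z, T) = T - 2 = -2 + T)
77*d(u(3, -3), -10) - 50 = 77*(-2 - 10) - 50 = 77*(-12) - 50 = -924 - 50 = -974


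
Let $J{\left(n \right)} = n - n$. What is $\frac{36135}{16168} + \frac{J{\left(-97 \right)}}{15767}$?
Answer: $\frac{36135}{16168} \approx 2.235$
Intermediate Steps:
$J{\left(n \right)} = 0$
$\frac{36135}{16168} + \frac{J{\left(-97 \right)}}{15767} = \frac{36135}{16168} + \frac{0}{15767} = 36135 \cdot \frac{1}{16168} + 0 \cdot \frac{1}{15767} = \frac{36135}{16168} + 0 = \frac{36135}{16168}$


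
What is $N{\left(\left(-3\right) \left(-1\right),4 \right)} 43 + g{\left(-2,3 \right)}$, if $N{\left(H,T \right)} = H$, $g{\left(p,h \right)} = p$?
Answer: $127$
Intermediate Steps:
$N{\left(\left(-3\right) \left(-1\right),4 \right)} 43 + g{\left(-2,3 \right)} = \left(-3\right) \left(-1\right) 43 - 2 = 3 \cdot 43 - 2 = 129 - 2 = 127$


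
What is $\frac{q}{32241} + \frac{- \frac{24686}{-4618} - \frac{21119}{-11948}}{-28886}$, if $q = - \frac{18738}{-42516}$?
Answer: $- \frac{213857224920143}{919498478814196424} \approx -0.00023258$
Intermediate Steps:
$q = \frac{1041}{2362}$ ($q = \left(-18738\right) \left(- \frac{1}{42516}\right) = \frac{1041}{2362} \approx 0.44073$)
$\frac{q}{32241} + \frac{- \frac{24686}{-4618} - \frac{21119}{-11948}}{-28886} = \frac{1041}{2362 \cdot 32241} + \frac{- \frac{24686}{-4618} - \frac{21119}{-11948}}{-28886} = \frac{1041}{2362} \cdot \frac{1}{32241} + \left(\left(-24686\right) \left(- \frac{1}{4618}\right) - - \frac{21119}{11948}\right) \left(- \frac{1}{28886}\right) = \frac{347}{25384414} + \left(\frac{12343}{2309} + \frac{21119}{11948}\right) \left(- \frac{1}{28886}\right) = \frac{347}{25384414} + \frac{196237935}{27587932} \left(- \frac{1}{28886}\right) = \frac{347}{25384414} - \frac{196237935}{796905003752} = - \frac{213857224920143}{919498478814196424}$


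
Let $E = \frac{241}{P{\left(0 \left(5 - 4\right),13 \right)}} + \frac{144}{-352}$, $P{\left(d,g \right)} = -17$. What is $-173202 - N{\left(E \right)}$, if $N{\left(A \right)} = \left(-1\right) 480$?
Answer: $-172722$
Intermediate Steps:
$E = - \frac{5455}{374}$ ($E = \frac{241}{-17} + \frac{144}{-352} = 241 \left(- \frac{1}{17}\right) + 144 \left(- \frac{1}{352}\right) = - \frac{241}{17} - \frac{9}{22} = - \frac{5455}{374} \approx -14.586$)
$N{\left(A \right)} = -480$
$-173202 - N{\left(E \right)} = -173202 - -480 = -173202 + 480 = -172722$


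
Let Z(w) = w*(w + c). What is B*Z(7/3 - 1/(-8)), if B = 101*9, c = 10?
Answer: 1781741/64 ≈ 27840.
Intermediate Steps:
B = 909
Z(w) = w*(10 + w) (Z(w) = w*(w + 10) = w*(10 + w))
B*Z(7/3 - 1/(-8)) = 909*((7/3 - 1/(-8))*(10 + (7/3 - 1/(-8)))) = 909*((7*(⅓) - 1*(-⅛))*(10 + (7*(⅓) - 1*(-⅛)))) = 909*((7/3 + ⅛)*(10 + (7/3 + ⅛))) = 909*(59*(10 + 59/24)/24) = 909*((59/24)*(299/24)) = 909*(17641/576) = 1781741/64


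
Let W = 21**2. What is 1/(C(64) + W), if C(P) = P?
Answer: 1/505 ≈ 0.0019802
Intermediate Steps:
W = 441
1/(C(64) + W) = 1/(64 + 441) = 1/505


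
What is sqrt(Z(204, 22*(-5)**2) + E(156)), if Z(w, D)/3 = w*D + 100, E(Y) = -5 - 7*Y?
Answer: 13*sqrt(1987) ≈ 579.49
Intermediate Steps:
Z(w, D) = 300 + 3*D*w (Z(w, D) = 3*(w*D + 100) = 3*(D*w + 100) = 3*(100 + D*w) = 300 + 3*D*w)
sqrt(Z(204, 22*(-5)**2) + E(156)) = sqrt((300 + 3*(22*(-5)**2)*204) + (-5 - 7*156)) = sqrt((300 + 3*(22*25)*204) + (-5 - 1092)) = sqrt((300 + 3*550*204) - 1097) = sqrt((300 + 336600) - 1097) = sqrt(336900 - 1097) = sqrt(335803) = 13*sqrt(1987)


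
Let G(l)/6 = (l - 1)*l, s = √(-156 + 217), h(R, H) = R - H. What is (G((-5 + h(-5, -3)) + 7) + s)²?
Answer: 61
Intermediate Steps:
s = √61 ≈ 7.8102
G(l) = 6*l*(-1 + l) (G(l) = 6*((l - 1)*l) = 6*((-1 + l)*l) = 6*(l*(-1 + l)) = 6*l*(-1 + l))
(G((-5 + h(-5, -3)) + 7) + s)² = (6*((-5 + (-5 - 1*(-3))) + 7)*(-1 + ((-5 + (-5 - 1*(-3))) + 7)) + √61)² = (6*((-5 + (-5 + 3)) + 7)*(-1 + ((-5 + (-5 + 3)) + 7)) + √61)² = (6*((-5 - 2) + 7)*(-1 + ((-5 - 2) + 7)) + √61)² = (6*(-7 + 7)*(-1 + (-7 + 7)) + √61)² = (6*0*(-1 + 0) + √61)² = (6*0*(-1) + √61)² = (0 + √61)² = (√61)² = 61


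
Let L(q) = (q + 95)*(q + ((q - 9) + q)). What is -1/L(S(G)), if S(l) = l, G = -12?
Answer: 1/3735 ≈ 0.00026774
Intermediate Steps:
L(q) = (-9 + 3*q)*(95 + q) (L(q) = (95 + q)*(q + ((-9 + q) + q)) = (95 + q)*(q + (-9 + 2*q)) = (95 + q)*(-9 + 3*q) = (-9 + 3*q)*(95 + q))
-1/L(S(G)) = -1/(-855 + 3*(-12)**2 + 276*(-12)) = -1/(-855 + 3*144 - 3312) = -1/(-855 + 432 - 3312) = -1/(-3735) = -1*(-1/3735) = 1/3735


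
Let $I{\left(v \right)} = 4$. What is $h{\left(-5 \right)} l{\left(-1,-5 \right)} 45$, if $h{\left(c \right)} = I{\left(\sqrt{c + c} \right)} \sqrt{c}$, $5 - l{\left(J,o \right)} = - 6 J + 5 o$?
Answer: $4320 i \sqrt{5} \approx 9659.8 i$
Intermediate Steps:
$l{\left(J,o \right)} = 5 - 5 o + 6 J$ ($l{\left(J,o \right)} = 5 - \left(- 6 J + 5 o\right) = 5 + \left(- 5 o + 6 J\right) = 5 - 5 o + 6 J$)
$h{\left(c \right)} = 4 \sqrt{c}$
$h{\left(-5 \right)} l{\left(-1,-5 \right)} 45 = 4 \sqrt{-5} \left(5 - -25 + 6 \left(-1\right)\right) 45 = 4 i \sqrt{5} \left(5 + 25 - 6\right) 45 = 4 i \sqrt{5} \cdot 24 \cdot 45 = 96 i \sqrt{5} \cdot 45 = 4320 i \sqrt{5}$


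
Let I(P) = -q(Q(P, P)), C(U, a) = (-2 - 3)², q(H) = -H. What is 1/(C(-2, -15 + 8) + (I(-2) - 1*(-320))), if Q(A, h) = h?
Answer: 1/343 ≈ 0.0029155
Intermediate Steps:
C(U, a) = 25 (C(U, a) = (-5)² = 25)
I(P) = P (I(P) = -(-1)*P = P)
1/(C(-2, -15 + 8) + (I(-2) - 1*(-320))) = 1/(25 + (-2 - 1*(-320))) = 1/(25 + (-2 + 320)) = 1/(25 + 318) = 1/343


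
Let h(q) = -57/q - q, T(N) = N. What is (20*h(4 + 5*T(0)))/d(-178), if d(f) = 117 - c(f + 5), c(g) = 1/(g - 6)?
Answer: -65335/20944 ≈ -3.1195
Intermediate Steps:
c(g) = 1/(-6 + g)
h(q) = -q - 57/q
d(f) = 117 - 1/(-1 + f) (d(f) = 117 - 1/(-6 + (f + 5)) = 117 - 1/(-6 + (5 + f)) = 117 - 1/(-1 + f))
(20*h(4 + 5*T(0)))/d(-178) = (20*(-(4 + 5*0) - 57/(4 + 5*0)))/(((-118 + 117*(-178))/(-1 - 178))) = (20*(-(4 + 0) - 57/(4 + 0)))/(((-118 - 20826)/(-179))) = (20*(-1*4 - 57/4))/((-1/179*(-20944))) = (20*(-4 - 57*1/4))/(20944/179) = (20*(-4 - 57/4))*(179/20944) = (20*(-73/4))*(179/20944) = -365*179/20944 = -65335/20944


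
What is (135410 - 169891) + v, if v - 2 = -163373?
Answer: -197852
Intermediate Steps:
v = -163371 (v = 2 - 163373 = -163371)
(135410 - 169891) + v = (135410 - 169891) - 163371 = -34481 - 163371 = -197852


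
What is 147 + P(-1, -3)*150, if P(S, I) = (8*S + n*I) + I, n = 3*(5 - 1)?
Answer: -6903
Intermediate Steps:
n = 12 (n = 3*4 = 12)
P(S, I) = 8*S + 13*I (P(S, I) = (8*S + 12*I) + I = 8*S + 13*I)
147 + P(-1, -3)*150 = 147 + (8*(-1) + 13*(-3))*150 = 147 + (-8 - 39)*150 = 147 - 47*150 = 147 - 7050 = -6903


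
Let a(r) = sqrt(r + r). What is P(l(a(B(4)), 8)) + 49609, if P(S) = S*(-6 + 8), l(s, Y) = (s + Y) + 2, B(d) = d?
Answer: 49629 + 4*sqrt(2) ≈ 49635.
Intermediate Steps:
a(r) = sqrt(2)*sqrt(r) (a(r) = sqrt(2*r) = sqrt(2)*sqrt(r))
l(s, Y) = 2 + Y + s (l(s, Y) = (Y + s) + 2 = 2 + Y + s)
P(S) = 2*S (P(S) = S*2 = 2*S)
P(l(a(B(4)), 8)) + 49609 = 2*(2 + 8 + sqrt(2)*sqrt(4)) + 49609 = 2*(2 + 8 + sqrt(2)*2) + 49609 = 2*(2 + 8 + 2*sqrt(2)) + 49609 = 2*(10 + 2*sqrt(2)) + 49609 = (20 + 4*sqrt(2)) + 49609 = 49629 + 4*sqrt(2)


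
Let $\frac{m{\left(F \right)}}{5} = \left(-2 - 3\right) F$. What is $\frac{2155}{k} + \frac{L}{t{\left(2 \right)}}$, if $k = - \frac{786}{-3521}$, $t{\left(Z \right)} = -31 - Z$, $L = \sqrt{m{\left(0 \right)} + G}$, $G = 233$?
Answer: $\frac{7587755}{786} - \frac{\sqrt{233}}{33} \approx 9653.2$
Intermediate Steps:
$m{\left(F \right)} = - 25 F$ ($m{\left(F \right)} = 5 \left(-2 - 3\right) F = 5 \left(- 5 F\right) = - 25 F$)
$L = \sqrt{233}$ ($L = \sqrt{\left(-25\right) 0 + 233} = \sqrt{0 + 233} = \sqrt{233} \approx 15.264$)
$k = \frac{786}{3521}$ ($k = \left(-786\right) \left(- \frac{1}{3521}\right) = \frac{786}{3521} \approx 0.22323$)
$\frac{2155}{k} + \frac{L}{t{\left(2 \right)}} = \frac{2155}{\frac{786}{3521}} + \frac{\sqrt{233}}{-31 - 2} = 2155 \cdot \frac{3521}{786} + \frac{\sqrt{233}}{-31 - 2} = \frac{7587755}{786} + \frac{\sqrt{233}}{-33} = \frac{7587755}{786} + \sqrt{233} \left(- \frac{1}{33}\right) = \frac{7587755}{786} - \frac{\sqrt{233}}{33}$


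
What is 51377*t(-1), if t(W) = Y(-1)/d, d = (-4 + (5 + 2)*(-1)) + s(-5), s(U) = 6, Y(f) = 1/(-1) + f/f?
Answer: 0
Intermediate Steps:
Y(f) = 0 (Y(f) = 1*(-1) + 1 = -1 + 1 = 0)
d = -5 (d = (-4 + (5 + 2)*(-1)) + 6 = (-4 + 7*(-1)) + 6 = (-4 - 7) + 6 = -11 + 6 = -5)
t(W) = 0 (t(W) = 0/(-5) = 0*(-⅕) = 0)
51377*t(-1) = 51377*0 = 0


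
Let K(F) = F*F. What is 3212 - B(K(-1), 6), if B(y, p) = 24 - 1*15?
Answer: 3203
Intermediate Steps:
K(F) = F²
B(y, p) = 9 (B(y, p) = 24 - 15 = 9)
3212 - B(K(-1), 6) = 3212 - 1*9 = 3212 - 9 = 3203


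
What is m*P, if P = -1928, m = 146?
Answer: -281488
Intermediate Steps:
m*P = 146*(-1928) = -281488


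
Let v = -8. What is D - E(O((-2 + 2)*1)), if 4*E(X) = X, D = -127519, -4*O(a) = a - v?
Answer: -255037/2 ≈ -1.2752e+5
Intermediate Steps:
O(a) = -2 - a/4 (O(a) = -(a - 1*(-8))/4 = -(a + 8)/4 = -(8 + a)/4 = -2 - a/4)
E(X) = X/4
D - E(O((-2 + 2)*1)) = -127519 - (-2 - (-2 + 2)/4)/4 = -127519 - (-2 - 0)/4 = -127519 - (-2 - 1/4*0)/4 = -127519 - (-2 + 0)/4 = -127519 - (-2)/4 = -127519 - 1*(-1/2) = -127519 + 1/2 = -255037/2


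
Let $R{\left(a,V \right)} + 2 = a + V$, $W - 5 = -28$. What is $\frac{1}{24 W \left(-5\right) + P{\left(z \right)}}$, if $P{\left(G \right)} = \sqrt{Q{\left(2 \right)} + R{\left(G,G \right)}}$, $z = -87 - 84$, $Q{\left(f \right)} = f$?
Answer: $\frac{460}{1269657} - \frac{i \sqrt{38}}{2539314} \approx 0.0003623 - 2.4276 \cdot 10^{-6} i$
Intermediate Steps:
$W = -23$ ($W = 5 - 28 = -23$)
$R{\left(a,V \right)} = -2 + V + a$ ($R{\left(a,V \right)} = -2 + \left(a + V\right) = -2 + \left(V + a\right) = -2 + V + a$)
$z = -171$ ($z = -87 - 84 = -171$)
$P{\left(G \right)} = \sqrt{2} \sqrt{G}$ ($P{\left(G \right)} = \sqrt{2 + \left(-2 + G + G\right)} = \sqrt{2 + \left(-2 + 2 G\right)} = \sqrt{2 G} = \sqrt{2} \sqrt{G}$)
$\frac{1}{24 W \left(-5\right) + P{\left(z \right)}} = \frac{1}{24 \left(-23\right) \left(-5\right) + \sqrt{2} \sqrt{-171}} = \frac{1}{\left(-552\right) \left(-5\right) + \sqrt{2} \cdot 3 i \sqrt{19}} = \frac{1}{2760 + 3 i \sqrt{38}}$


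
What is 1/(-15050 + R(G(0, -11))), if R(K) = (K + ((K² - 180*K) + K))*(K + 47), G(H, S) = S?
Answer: 1/59794 ≈ 1.6724e-5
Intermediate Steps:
R(K) = (47 + K)*(K² - 178*K) (R(K) = (K + (K² - 179*K))*(47 + K) = (K² - 178*K)*(47 + K) = (47 + K)*(K² - 178*K))
1/(-15050 + R(G(0, -11))) = 1/(-15050 - 11*(-8366 + (-11)² - 131*(-11))) = 1/(-15050 - 11*(-8366 + 121 + 1441)) = 1/(-15050 - 11*(-6804)) = 1/(-15050 + 74844) = 1/59794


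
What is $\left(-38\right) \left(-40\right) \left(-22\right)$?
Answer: $-33440$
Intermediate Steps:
$\left(-38\right) \left(-40\right) \left(-22\right) = 1520 \left(-22\right) = -33440$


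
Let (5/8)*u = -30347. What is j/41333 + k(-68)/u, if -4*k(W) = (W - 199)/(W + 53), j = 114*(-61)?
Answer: -6749378579/40138641632 ≈ -0.16815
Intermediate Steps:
u = -242776/5 (u = (8/5)*(-30347) = -242776/5 ≈ -48555.)
j = -6954
k(W) = -(-199 + W)/(4*(53 + W)) (k(W) = -(W - 199)/(4*(W + 53)) = -(-199 + W)/(4*(53 + W)))
j/41333 + k(-68)/u = -6954/41333 + ((199 - 1*(-68))/(4*(53 - 68)))/(-242776/5) = -6954*1/41333 + ((¼)*(199 + 68)/(-15))*(-5/242776) = -6954/41333 + ((¼)*(-1/15)*267)*(-5/242776) = -6954/41333 - 89/20*(-5/242776) = -6954/41333 + 89/971104 = -6749378579/40138641632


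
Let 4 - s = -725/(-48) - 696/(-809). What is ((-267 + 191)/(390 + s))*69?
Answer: -10717632/772625 ≈ -13.872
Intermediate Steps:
s = -464605/38832 (s = 4 - (-725/(-48) - 696/(-809)) = 4 - (-725*(-1/48) - 696*(-1/809)) = 4 - (725/48 + 696/809) = 4 - 1*619933/38832 = 4 - 619933/38832 = -464605/38832 ≈ -11.964)
((-267 + 191)/(390 + s))*69 = ((-267 + 191)/(390 - 464605/38832))*69 = -76/14679875/38832*69 = -76*38832/14679875*69 = -155328/772625*69 = -10717632/772625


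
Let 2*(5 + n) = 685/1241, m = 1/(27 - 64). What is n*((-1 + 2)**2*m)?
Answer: 11725/91834 ≈ 0.12768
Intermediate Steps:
m = -1/37 (m = 1/(-37) = -1/37 ≈ -0.027027)
n = -11725/2482 (n = -5 + (685/1241)/2 = -5 + (685*(1/1241))/2 = -5 + (1/2)*(685/1241) = -5 + 685/2482 = -11725/2482 ≈ -4.7240)
n*((-1 + 2)**2*m) = -11725*(-1 + 2)**2*(-1)/(2482*37) = -11725*1**2*(-1)/(2482*37) = -11725*(-1)/(2482*37) = -11725/2482*(-1/37) = 11725/91834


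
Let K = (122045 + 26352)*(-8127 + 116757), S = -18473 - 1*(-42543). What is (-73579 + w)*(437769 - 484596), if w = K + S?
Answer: -754866065475027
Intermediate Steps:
S = 24070 (S = -18473 + 42543 = 24070)
K = 16120366110 (K = 148397*108630 = 16120366110)
w = 16120390180 (w = 16120366110 + 24070 = 16120390180)
(-73579 + w)*(437769 - 484596) = (-73579 + 16120390180)*(437769 - 484596) = 16120316601*(-46827) = -754866065475027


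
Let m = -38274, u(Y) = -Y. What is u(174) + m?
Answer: -38448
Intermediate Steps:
u(174) + m = -1*174 - 38274 = -174 - 38274 = -38448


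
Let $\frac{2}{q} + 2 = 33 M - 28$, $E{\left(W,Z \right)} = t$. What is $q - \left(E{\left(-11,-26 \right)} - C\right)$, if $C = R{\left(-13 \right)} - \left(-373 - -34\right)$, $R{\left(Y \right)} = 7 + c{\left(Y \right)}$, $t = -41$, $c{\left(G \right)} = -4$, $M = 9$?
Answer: $\frac{102263}{267} \approx 383.01$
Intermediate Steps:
$R{\left(Y \right)} = 3$ ($R{\left(Y \right)} = 7 - 4 = 3$)
$E{\left(W,Z \right)} = -41$
$q = \frac{2}{267}$ ($q = \frac{2}{-2 + \left(33 \cdot 9 - 28\right)} = \frac{2}{-2 + \left(297 - 28\right)} = \frac{2}{-2 + 269} = \frac{2}{267} \approx 0.0074906$)
$C = 342$ ($C = 3 - \left(-373 - -34\right) = 3 - \left(-373 + 34\right) = 3 - -339 = 3 + 339 = 342$)
$q - \left(E{\left(-11,-26 \right)} - C\right) = \frac{2}{267} - \left(-41 - 342\right) = \frac{2}{267} - -383 = \frac{2}{267} + 383 = \frac{102263}{267}$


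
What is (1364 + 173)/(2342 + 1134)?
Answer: 1537/3476 ≈ 0.44217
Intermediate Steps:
(1364 + 173)/(2342 + 1134) = 1537/3476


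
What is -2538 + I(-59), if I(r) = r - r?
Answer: -2538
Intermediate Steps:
I(r) = 0
-2538 + I(-59) = -2538 + 0 = -2538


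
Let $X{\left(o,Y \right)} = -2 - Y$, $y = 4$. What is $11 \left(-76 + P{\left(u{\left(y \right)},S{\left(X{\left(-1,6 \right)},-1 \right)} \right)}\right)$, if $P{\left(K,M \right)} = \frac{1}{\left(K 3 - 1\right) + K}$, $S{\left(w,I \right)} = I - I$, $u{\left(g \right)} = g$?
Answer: $- \frac{12529}{15} \approx -835.27$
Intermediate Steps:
$S{\left(w,I \right)} = 0$
$P{\left(K,M \right)} = \frac{1}{-1 + 4 K}$ ($P{\left(K,M \right)} = \frac{1}{\left(3 K - 1\right) + K} = \frac{1}{\left(-1 + 3 K\right) + K} = \frac{1}{-1 + 4 K}$)
$11 \left(-76 + P{\left(u{\left(y \right)},S{\left(X{\left(-1,6 \right)},-1 \right)} \right)}\right) = 11 \left(-76 + \frac{1}{-1 + 4 \cdot 4}\right) = 11 \left(-76 + \frac{1}{-1 + 16}\right) = 11 \left(-76 + \frac{1}{15}\right) = 11 \left(- \frac{1139}{15}\right) = - \frac{12529}{15}$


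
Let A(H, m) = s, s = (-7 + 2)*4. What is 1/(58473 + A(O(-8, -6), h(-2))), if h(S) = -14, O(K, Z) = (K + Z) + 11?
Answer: 1/58453 ≈ 1.7108e-5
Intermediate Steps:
O(K, Z) = 11 + K + Z
s = -20 (s = -5*4 = -20)
A(H, m) = -20
1/(58473 + A(O(-8, -6), h(-2))) = 1/(58473 - 20) = 1/58453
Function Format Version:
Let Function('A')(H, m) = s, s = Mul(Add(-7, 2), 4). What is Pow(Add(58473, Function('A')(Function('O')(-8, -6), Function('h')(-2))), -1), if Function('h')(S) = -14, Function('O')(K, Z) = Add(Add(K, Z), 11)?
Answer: Rational(1, 58453) ≈ 1.7108e-5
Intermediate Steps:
Function('O')(K, Z) = Add(11, K, Z)
s = -20 (s = Mul(-5, 4) = -20)
Function('A')(H, m) = -20
Pow(Add(58473, Function('A')(Function('O')(-8, -6), Function('h')(-2))), -1) = Pow(Add(58473, -20), -1) = Pow(58453, -1) = Rational(1, 58453)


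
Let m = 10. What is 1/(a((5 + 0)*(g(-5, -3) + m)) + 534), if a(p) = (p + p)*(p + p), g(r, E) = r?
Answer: 1/3034 ≈ 0.00032960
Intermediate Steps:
a(p) = 4*p**2 (a(p) = (2*p)*(2*p) = 4*p**2)
1/(a((5 + 0)*(g(-5, -3) + m)) + 534) = 1/(4*((5 + 0)*(-5 + 10))**2 + 534) = 1/(4*(5*5)**2 + 534) = 1/(4*25**2 + 534) = 1/(4*625 + 534) = 1/(2500 + 534) = 1/3034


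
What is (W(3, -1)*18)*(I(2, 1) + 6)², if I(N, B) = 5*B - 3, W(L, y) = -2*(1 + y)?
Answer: 0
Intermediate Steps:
W(L, y) = -2 - 2*y
I(N, B) = -3 + 5*B
(W(3, -1)*18)*(I(2, 1) + 6)² = ((-2 - 2*(-1))*18)*((-3 + 5*1) + 6)² = ((-2 + 2)*18)*((-3 + 5) + 6)² = (0*18)*(2 + 6)² = 0*8² = 0*64 = 0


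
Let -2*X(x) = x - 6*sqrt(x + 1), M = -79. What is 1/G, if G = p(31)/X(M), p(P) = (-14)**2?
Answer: 79/392 + 3*I*sqrt(78)/196 ≈ 0.20153 + 0.13518*I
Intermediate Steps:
p(P) = 196
X(x) = 3*sqrt(1 + x) - x/2 (X(x) = -(x - 6*sqrt(x + 1))/2 = -(x - 6*sqrt(1 + x))/2 = 3*sqrt(1 + x) - x/2)
G = 196/(79/2 + 3*I*sqrt(78)) (G = 196/(3*sqrt(1 - 79) - 1/2*(-79)) = 196/(3*sqrt(-78) + 79/2) = 196/(3*(I*sqrt(78)) + 79/2) = 196/(3*I*sqrt(78) + 79/2) = 196/(79/2 + 3*I*sqrt(78)) ≈ 3.4223 - 2.2955*I)
1/G = 1/(30968/9049 - 2352*I*sqrt(78)/9049)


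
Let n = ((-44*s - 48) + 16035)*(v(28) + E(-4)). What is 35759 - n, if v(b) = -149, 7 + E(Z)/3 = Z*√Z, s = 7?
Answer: 2701189 + 376296*I ≈ 2.7012e+6 + 3.763e+5*I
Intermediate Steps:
E(Z) = -21 + 3*Z^(3/2) (E(Z) = -21 + 3*(Z*√Z) = -21 + 3*Z^(3/2))
n = -2665430 - 376296*I (n = ((-44*7 - 48) + 16035)*(-149 + (-21 + 3*(-4)^(3/2))) = ((-308 - 48) + 16035)*(-149 + (-21 + 3*(-8*I))) = (-356 + 16035)*(-149 + (-21 - 24*I)) = 15679*(-170 - 24*I) = -2665430 - 376296*I ≈ -2.6654e+6 - 3.763e+5*I)
35759 - n = 35759 - (-2665430 - 376296*I) = 35759 + (2665430 + 376296*I) = 2701189 + 376296*I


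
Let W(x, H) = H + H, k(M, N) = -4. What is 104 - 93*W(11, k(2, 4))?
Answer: 848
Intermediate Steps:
W(x, H) = 2*H
104 - 93*W(11, k(2, 4)) = 104 - 186*(-4) = 104 - 93*(-8) = 104 + 744 = 848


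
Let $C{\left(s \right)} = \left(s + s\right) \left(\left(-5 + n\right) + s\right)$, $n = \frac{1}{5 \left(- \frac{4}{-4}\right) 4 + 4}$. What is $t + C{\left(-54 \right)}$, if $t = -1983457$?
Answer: $- \frac{3954179}{2} \approx -1.9771 \cdot 10^{6}$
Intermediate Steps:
$n = \frac{1}{24}$ ($n = \frac{1}{5 \left(\left(-4\right) \left(- \frac{1}{4}\right)\right) 4 + 4} = \frac{1}{5 \cdot 1 \cdot 4 + 4} = \frac{1}{5 \cdot 4 + 4} = \frac{1}{20 + 4} = \frac{1}{24} \approx 0.041667$)
$C{\left(s \right)} = 2 s \left(- \frac{119}{24} + s\right)$ ($C{\left(s \right)} = \left(s + s\right) \left(\left(-5 + \frac{1}{24}\right) + s\right) = 2 s \left(- \frac{119}{24} + s\right)$)
$t + C{\left(-54 \right)} = -1983457 + \frac{1}{12} \left(-54\right) \left(-119 + 24 \left(-54\right)\right) = -1983457 + \frac{1}{12} \left(-54\right) \left(-119 - 1296\right) = -1983457 + \frac{1}{12} \left(-54\right) \left(-1415\right) = -1983457 + \frac{12735}{2} = - \frac{3954179}{2}$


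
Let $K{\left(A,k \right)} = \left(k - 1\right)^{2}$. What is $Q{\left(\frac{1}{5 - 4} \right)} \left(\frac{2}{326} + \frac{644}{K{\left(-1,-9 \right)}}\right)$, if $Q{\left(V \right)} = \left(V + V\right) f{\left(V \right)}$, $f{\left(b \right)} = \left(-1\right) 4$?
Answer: $- \frac{210144}{4075} \approx -51.569$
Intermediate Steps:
$f{\left(b \right)} = -4$
$K{\left(A,k \right)} = \left(-1 + k\right)^{2}$
$Q{\left(V \right)} = - 8 V$ ($Q{\left(V \right)} = \left(V + V\right) \left(-4\right) = 2 V \left(-4\right) = - 8 V$)
$Q{\left(\frac{1}{5 - 4} \right)} \left(\frac{2}{326} + \frac{644}{K{\left(-1,-9 \right)}}\right) = - \frac{8}{5 - 4} \left(\frac{2}{326} + \frac{644}{\left(-1 - 9\right)^{2}}\right) = - \frac{8}{1} \left(2 \cdot \frac{1}{326} + \frac{644}{\left(-10\right)^{2}}\right) = \left(-8\right) 1 \left(\frac{1}{163} + \frac{644}{100}\right) = - 8 \left(\frac{1}{163} + 644 \cdot \frac{1}{100}\right) = - 8 \left(\frac{1}{163} + \frac{161}{25}\right) = \left(-8\right) \frac{26268}{4075} = - \frac{210144}{4075}$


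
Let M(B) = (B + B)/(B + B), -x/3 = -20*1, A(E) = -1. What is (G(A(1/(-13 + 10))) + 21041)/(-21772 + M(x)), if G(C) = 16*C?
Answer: -21025/21771 ≈ -0.96573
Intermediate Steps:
x = 60 (x = -(-60) = -3*(-20) = 60)
M(B) = 1 (M(B) = (2*B)/((2*B)) = (2*B)*(1/(2*B)) = 1)
(G(A(1/(-13 + 10))) + 21041)/(-21772 + M(x)) = (16*(-1) + 21041)/(-21772 + 1) = (-16 + 21041)/(-21771) = 21025*(-1/21771) = -21025/21771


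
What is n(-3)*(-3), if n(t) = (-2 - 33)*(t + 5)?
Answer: 210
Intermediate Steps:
n(t) = -175 - 35*t (n(t) = -35*(5 + t) = -175 - 35*t)
n(-3)*(-3) = (-175 - 35*(-3))*(-3) = (-175 + 105)*(-3) = -70*(-3) = 210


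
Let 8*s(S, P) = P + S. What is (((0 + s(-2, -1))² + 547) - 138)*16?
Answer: 26185/4 ≈ 6546.3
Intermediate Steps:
s(S, P) = P/8 + S/8 (s(S, P) = (P + S)/8 = P/8 + S/8)
(((0 + s(-2, -1))² + 547) - 138)*16 = (((0 + ((⅛)*(-1) + (⅛)*(-2)))² + 547) - 138)*16 = (((0 + (-⅛ - ¼))² + 547) - 138)*16 = (((0 - 3/8)² + 547) - 138)*16 = (((-3/8)² + 547) - 138)*16 = ((9/64 + 547) - 138)*16 = (35017/64 - 138)*16 = (26185/64)*16 = 26185/4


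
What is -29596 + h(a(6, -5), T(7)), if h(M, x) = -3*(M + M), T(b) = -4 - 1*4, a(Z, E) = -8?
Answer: -29548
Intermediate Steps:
T(b) = -8 (T(b) = -4 - 4 = -8)
h(M, x) = -6*M
-29596 + h(a(6, -5), T(7)) = -29596 - 6*(-8) = -29596 + 48 = -29548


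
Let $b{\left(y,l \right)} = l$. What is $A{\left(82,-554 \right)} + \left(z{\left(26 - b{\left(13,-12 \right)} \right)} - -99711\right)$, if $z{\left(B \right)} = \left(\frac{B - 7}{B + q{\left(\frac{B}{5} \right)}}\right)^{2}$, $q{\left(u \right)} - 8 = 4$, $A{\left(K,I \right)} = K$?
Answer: $\frac{249483461}{2500} \approx 99793.0$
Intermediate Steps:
$q{\left(u \right)} = 12$ ($q{\left(u \right)} = 8 + 4 = 12$)
$z{\left(B \right)} = \frac{\left(-7 + B\right)^{2}}{\left(12 + B\right)^{2}}$ ($z{\left(B \right)} = \left(\frac{B - 7}{B + 12}\right)^{2} = \left(\frac{-7 + B}{12 + B}\right)^{2} = \frac{\left(-7 + B\right)^{2}}{\left(12 + B\right)^{2}}$)
$A{\left(82,-554 \right)} + \left(z{\left(26 - b{\left(13,-12 \right)} \right)} - -99711\right) = 82 + \left(\frac{\left(-7 + \left(26 - -12\right)\right)^{2}}{\left(12 + \left(26 - -12\right)\right)^{2}} - -99711\right) = 82 + \left(\frac{\left(-7 + \left(26 + 12\right)\right)^{2}}{\left(12 + \left(26 + 12\right)\right)^{2}} + 99711\right) = 82 + \left(\frac{\left(-7 + 38\right)^{2}}{\left(12 + 38\right)^{2}} + 99711\right) = 82 + \left(\frac{31^{2}}{2500} + 99711\right) = 82 + \left(961 \cdot \frac{1}{2500} + 99711\right) = 82 + \left(\frac{961}{2500} + 99711\right) = 82 + \frac{249278461}{2500} = \frac{249483461}{2500}$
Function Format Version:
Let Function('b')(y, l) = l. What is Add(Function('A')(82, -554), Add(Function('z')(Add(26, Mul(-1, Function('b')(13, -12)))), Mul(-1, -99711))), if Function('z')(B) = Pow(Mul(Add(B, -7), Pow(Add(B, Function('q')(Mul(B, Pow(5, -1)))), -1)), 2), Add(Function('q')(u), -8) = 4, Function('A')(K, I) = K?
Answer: Rational(249483461, 2500) ≈ 99793.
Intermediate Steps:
Function('q')(u) = 12 (Function('q')(u) = Add(8, 4) = 12)
Function('z')(B) = Mul(Pow(Add(-7, B), 2), Pow(Add(12, B), -2)) (Function('z')(B) = Pow(Mul(Add(B, -7), Pow(Add(B, 12), -1)), 2) = Pow(Mul(Add(-7, B), Pow(Add(12, B), -1)), 2) = Pow(Mul(Pow(Add(12, B), -1), Add(-7, B)), 2) = Mul(Pow(Add(-7, B), 2), Pow(Add(12, B), -2)))
Add(Function('A')(82, -554), Add(Function('z')(Add(26, Mul(-1, Function('b')(13, -12)))), Mul(-1, -99711))) = Add(82, Add(Mul(Pow(Add(-7, Add(26, Mul(-1, -12))), 2), Pow(Add(12, Add(26, Mul(-1, -12))), -2)), Mul(-1, -99711))) = Add(82, Add(Mul(Pow(Add(-7, Add(26, 12)), 2), Pow(Add(12, Add(26, 12)), -2)), 99711)) = Add(82, Add(Mul(Pow(Add(-7, 38), 2), Pow(Add(12, 38), -2)), 99711)) = Add(82, Add(Mul(Pow(31, 2), Pow(50, -2)), 99711)) = Add(82, Add(Mul(961, Rational(1, 2500)), 99711)) = Add(82, Add(Rational(961, 2500), 99711)) = Add(82, Rational(249278461, 2500)) = Rational(249483461, 2500)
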